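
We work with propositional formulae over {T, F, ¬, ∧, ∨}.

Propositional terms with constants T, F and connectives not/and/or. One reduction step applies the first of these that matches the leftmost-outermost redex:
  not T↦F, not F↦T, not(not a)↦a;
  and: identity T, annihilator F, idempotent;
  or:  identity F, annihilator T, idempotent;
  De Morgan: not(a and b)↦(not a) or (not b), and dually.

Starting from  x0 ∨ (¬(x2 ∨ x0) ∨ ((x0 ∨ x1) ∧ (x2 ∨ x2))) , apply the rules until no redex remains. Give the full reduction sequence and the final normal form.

  start: x0 ∨ (¬(x2 ∨ x0) ∨ ((x0 ∨ x1) ∧ (x2 ∨ x2)))
  step 1: x0 ∨ ((¬x2 ∧ ¬x0) ∨ ((x0 ∨ x1) ∧ (x2 ∨ x2)))
  step 2: x0 ∨ ((¬x2 ∧ ¬x0) ∨ ((x0 ∨ x1) ∧ x2))

Answer: normal form = x0 ∨ ((¬x2 ∧ ¬x0) ∨ ((x0 ∨ x1) ∧ x2))  (in 2 steps)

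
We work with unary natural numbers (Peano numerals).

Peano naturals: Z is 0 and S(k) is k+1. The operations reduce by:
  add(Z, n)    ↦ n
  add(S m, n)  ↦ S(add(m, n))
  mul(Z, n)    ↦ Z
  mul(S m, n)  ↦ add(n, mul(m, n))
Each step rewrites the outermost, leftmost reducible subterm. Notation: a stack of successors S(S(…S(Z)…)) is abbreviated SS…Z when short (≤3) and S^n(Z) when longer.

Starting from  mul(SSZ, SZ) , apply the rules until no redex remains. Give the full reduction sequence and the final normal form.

Answer: normal form = SSZ  (in 7 steps)

Working:
  start: mul(SSZ, SZ)
  step 1: add(SZ, mul(SZ, SZ))
  step 2: S(add(Z, mul(SZ, SZ)))
  step 3: S(mul(SZ, SZ))
  step 4: S(add(SZ, mul(Z, SZ)))
  step 5: S(S(add(Z, mul(Z, SZ))))
  step 6: S(S(mul(Z, SZ)))
  step 7: SSZ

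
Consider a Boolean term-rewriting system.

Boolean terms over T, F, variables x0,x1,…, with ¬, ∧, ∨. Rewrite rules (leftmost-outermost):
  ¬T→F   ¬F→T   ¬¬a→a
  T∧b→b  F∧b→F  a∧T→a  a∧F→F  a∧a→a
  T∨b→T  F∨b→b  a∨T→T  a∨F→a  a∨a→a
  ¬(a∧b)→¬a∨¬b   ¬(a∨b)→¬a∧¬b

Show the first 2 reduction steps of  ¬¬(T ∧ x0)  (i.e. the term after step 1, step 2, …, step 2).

Answer: after 2 steps: x0

Working:
  start: ¬¬(T ∧ x0)
  →1  T ∧ x0
  →2  x0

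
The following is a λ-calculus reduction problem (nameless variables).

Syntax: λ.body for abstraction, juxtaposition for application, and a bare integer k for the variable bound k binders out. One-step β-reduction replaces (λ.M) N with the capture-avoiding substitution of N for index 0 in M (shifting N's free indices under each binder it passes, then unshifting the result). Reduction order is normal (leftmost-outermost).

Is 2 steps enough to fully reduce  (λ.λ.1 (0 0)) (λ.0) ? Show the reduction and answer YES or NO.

  start: (λ.λ.1 (0 0)) (λ.0)
  step 1: λ.(λ.0) (0 0)
  step 2: λ.0 0

Answer: YES — reaches normal form λ.0 0 in 2 ≤ 2 steps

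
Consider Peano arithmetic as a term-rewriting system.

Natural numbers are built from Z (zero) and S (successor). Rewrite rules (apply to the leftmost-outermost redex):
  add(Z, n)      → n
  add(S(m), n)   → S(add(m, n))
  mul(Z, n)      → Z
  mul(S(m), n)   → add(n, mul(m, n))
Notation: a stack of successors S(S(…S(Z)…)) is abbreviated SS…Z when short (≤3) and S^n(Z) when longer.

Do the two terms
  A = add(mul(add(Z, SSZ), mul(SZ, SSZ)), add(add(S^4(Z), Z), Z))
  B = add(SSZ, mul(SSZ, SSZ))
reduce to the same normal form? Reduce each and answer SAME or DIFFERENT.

Term A:
  start: add(mul(add(Z, SSZ), mul(SZ, SSZ)), add(add(S^4(Z), Z), Z))
  step 1: add(mul(SSZ, mul(SZ, SSZ)), add(add(S^4(Z), Z), Z))
  step 2: add(add(mul(SZ, SSZ), mul(SZ, mul(SZ, SSZ))), add(add(S^4(Z), Z), Z))
  step 3: add(add(add(SSZ, mul(Z, SSZ)), mul(SZ, mul(SZ, SSZ))), add(add(S^4(Z), Z), Z))
  step 4: add(add(S(add(SZ, mul(Z, SSZ))), mul(SZ, mul(SZ, SSZ))), add(add(S^4(Z), Z), Z))
  step 5: add(S(add(add(SZ, mul(Z, SSZ)), mul(SZ, mul(SZ, SSZ)))), add(add(S^4(Z), Z), Z))
  step 6: S(add(add(add(SZ, mul(Z, SSZ)), mul(SZ, mul(SZ, SSZ))), add(add(S^4(Z), Z), Z)))
  step 7: S(add(add(S(add(Z, mul(Z, SSZ))), mul(SZ, mul(SZ, SSZ))), add(add(S^4(Z), Z), Z)))
  step 8: S(add(S(add(add(Z, mul(Z, SSZ)), mul(SZ, mul(SZ, SSZ)))), add(add(S^4(Z), Z), Z)))
  step 9: S(S(add(add(add(Z, mul(Z, SSZ)), mul(SZ, mul(SZ, SSZ))), add(add(S^4(Z), Z), Z))))
  step 10: S(S(add(add(mul(Z, SSZ), mul(SZ, mul(SZ, SSZ))), add(add(S^4(Z), Z), Z))))
  step 11: S(S(add(add(Z, mul(SZ, mul(SZ, SSZ))), add(add(S^4(Z), Z), Z))))
  step 12: S(S(add(mul(SZ, mul(SZ, SSZ)), add(add(S^4(Z), Z), Z))))
  step 13: S(S(add(add(mul(SZ, SSZ), mul(Z, mul(SZ, SSZ))), add(add(S^4(Z), Z), Z))))
  step 14: S(S(add(add(add(SSZ, mul(Z, SSZ)), mul(Z, mul(SZ, SSZ))), add(add(S^4(Z), Z), Z))))
  step 15: S(S(add(add(S(add(SZ, mul(Z, SSZ))), mul(Z, mul(SZ, SSZ))), add(add(S^4(Z), Z), Z))))
  step 16: S(S(add(S(add(add(SZ, mul(Z, SSZ)), mul(Z, mul(SZ, SSZ)))), add(add(S^4(Z), Z), Z))))
  step 17: S(S(S(add(add(add(SZ, mul(Z, SSZ)), mul(Z, mul(SZ, SSZ))), add(add(S^4(Z), Z), Z)))))
  step 18: S(S(S(add(add(S(add(Z, mul(Z, SSZ))), mul(Z, mul(SZ, SSZ))), add(add(S^4(Z), Z), Z)))))
  step 19: S(S(S(add(S(add(add(Z, mul(Z, SSZ)), mul(Z, mul(SZ, SSZ)))), add(add(S^4(Z), Z), Z)))))
  step 20: S(S(S(S(add(add(add(Z, mul(Z, SSZ)), mul(Z, mul(SZ, SSZ))), add(add(S^4(Z), Z), Z))))))
  step 21: S(S(S(S(add(add(mul(Z, SSZ), mul(Z, mul(SZ, SSZ))), add(add(S^4(Z), Z), Z))))))
  step 22: S(S(S(S(add(add(Z, mul(Z, mul(SZ, SSZ))), add(add(S^4(Z), Z), Z))))))
  step 23: S(S(S(S(add(mul(Z, mul(SZ, SSZ)), add(add(S^4(Z), Z), Z))))))
  step 24: S(S(S(S(add(Z, add(add(S^4(Z), Z), Z))))))
  step 25: S(S(S(S(add(add(S^4(Z), Z), Z)))))
  step 26: S(S(S(S(add(S(add(SSSZ, Z)), Z)))))
  step 27: S(S(S(S(S(add(add(SSSZ, Z), Z))))))
  step 28: S(S(S(S(S(add(S(add(SSZ, Z)), Z))))))
  step 29: S(S(S(S(S(S(add(add(SSZ, Z), Z)))))))
  step 30: S(S(S(S(S(S(add(S(add(SZ, Z)), Z)))))))
  step 31: S(S(S(S(S(S(S(add(add(SZ, Z), Z))))))))
  step 32: S(S(S(S(S(S(S(add(S(add(Z, Z)), Z))))))))
  step 33: S(S(S(S(S(S(S(S(add(add(Z, Z), Z)))))))))
  step 34: S(S(S(S(S(S(S(S(add(Z, Z)))))))))
  step 35: S^8(Z)

Term B:
  start: add(SSZ, mul(SSZ, SSZ))
  step 1: S(add(SZ, mul(SSZ, SSZ)))
  step 2: S(S(add(Z, mul(SSZ, SSZ))))
  step 3: S(S(mul(SSZ, SSZ)))
  step 4: S(S(add(SSZ, mul(SZ, SSZ))))
  step 5: S(S(S(add(SZ, mul(SZ, SSZ)))))
  step 6: S(S(S(S(add(Z, mul(SZ, SSZ))))))
  step 7: S(S(S(S(mul(SZ, SSZ)))))
  step 8: S(S(S(S(add(SSZ, mul(Z, SSZ))))))
  step 9: S(S(S(S(S(add(SZ, mul(Z, SSZ)))))))
  step 10: S(S(S(S(S(S(add(Z, mul(Z, SSZ))))))))
  step 11: S(S(S(S(S(S(mul(Z, SSZ)))))))
  step 12: S^6(Z)

Answer: DIFFERENT — A ⇓ S^8(Z), B ⇓ S^6(Z)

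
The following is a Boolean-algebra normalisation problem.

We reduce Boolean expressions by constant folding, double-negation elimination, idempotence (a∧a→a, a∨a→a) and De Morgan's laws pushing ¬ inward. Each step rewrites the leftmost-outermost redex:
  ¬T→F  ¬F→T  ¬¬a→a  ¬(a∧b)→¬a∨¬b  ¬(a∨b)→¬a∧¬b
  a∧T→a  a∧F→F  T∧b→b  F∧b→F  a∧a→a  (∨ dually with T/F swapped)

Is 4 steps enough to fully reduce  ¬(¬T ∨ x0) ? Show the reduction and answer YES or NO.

Answer: YES — reaches normal form ¬x0 in 3 ≤ 4 steps

Working:
  start: ¬(¬T ∨ x0)
  [1] ¬¬T ∧ ¬x0
  [2] T ∧ ¬x0
  [3] ¬x0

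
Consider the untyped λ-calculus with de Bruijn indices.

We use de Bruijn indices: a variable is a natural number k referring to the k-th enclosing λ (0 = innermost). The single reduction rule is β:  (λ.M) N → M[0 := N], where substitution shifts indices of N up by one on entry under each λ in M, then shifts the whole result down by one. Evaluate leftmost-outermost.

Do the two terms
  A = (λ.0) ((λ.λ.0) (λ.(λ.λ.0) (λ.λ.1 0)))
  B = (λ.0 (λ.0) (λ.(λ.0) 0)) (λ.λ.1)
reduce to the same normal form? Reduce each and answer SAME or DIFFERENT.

Term A:
  start: (λ.0) ((λ.λ.0) (λ.(λ.λ.0) (λ.λ.1 0)))
  →1  (λ.λ.0) (λ.(λ.λ.0) (λ.λ.1 0))
  →2  λ.0

Term B:
  start: (λ.0 (λ.0) (λ.(λ.0) 0)) (λ.λ.1)
  →1  (λ.λ.1) (λ.0) (λ.(λ.0) 0)
  →2  (λ.λ.0) (λ.(λ.0) 0)
  →3  λ.0

Answer: SAME — A ⇓ λ.0, B ⇓ λ.0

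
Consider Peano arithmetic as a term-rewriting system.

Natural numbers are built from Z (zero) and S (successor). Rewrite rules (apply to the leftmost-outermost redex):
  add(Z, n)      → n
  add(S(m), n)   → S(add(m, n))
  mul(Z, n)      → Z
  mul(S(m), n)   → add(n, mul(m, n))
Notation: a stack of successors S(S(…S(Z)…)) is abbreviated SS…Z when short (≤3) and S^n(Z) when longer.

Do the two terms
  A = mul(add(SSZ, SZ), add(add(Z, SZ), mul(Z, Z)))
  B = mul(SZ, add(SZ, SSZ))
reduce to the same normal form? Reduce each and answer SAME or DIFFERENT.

Term A:
  start: mul(add(SSZ, SZ), add(add(Z, SZ), mul(Z, Z)))
  →1  mul(S(add(SZ, SZ)), add(add(Z, SZ), mul(Z, Z)))
  →2  add(add(add(Z, SZ), mul(Z, Z)), mul(add(SZ, SZ), add(add(Z, SZ), mul(Z, Z))))
  →3  add(add(SZ, mul(Z, Z)), mul(add(SZ, SZ), add(add(Z, SZ), mul(Z, Z))))
  →4  add(S(add(Z, mul(Z, Z))), mul(add(SZ, SZ), add(add(Z, SZ), mul(Z, Z))))
  →5  S(add(add(Z, mul(Z, Z)), mul(add(SZ, SZ), add(add(Z, SZ), mul(Z, Z)))))
  →6  S(add(mul(Z, Z), mul(add(SZ, SZ), add(add(Z, SZ), mul(Z, Z)))))
  →7  S(add(Z, mul(add(SZ, SZ), add(add(Z, SZ), mul(Z, Z)))))
  →8  S(mul(add(SZ, SZ), add(add(Z, SZ), mul(Z, Z))))
  →9  S(mul(S(add(Z, SZ)), add(add(Z, SZ), mul(Z, Z))))
  →10  S(add(add(add(Z, SZ), mul(Z, Z)), mul(add(Z, SZ), add(add(Z, SZ), mul(Z, Z)))))
  →11  S(add(add(SZ, mul(Z, Z)), mul(add(Z, SZ), add(add(Z, SZ), mul(Z, Z)))))
  →12  S(add(S(add(Z, mul(Z, Z))), mul(add(Z, SZ), add(add(Z, SZ), mul(Z, Z)))))
  →13  S(S(add(add(Z, mul(Z, Z)), mul(add(Z, SZ), add(add(Z, SZ), mul(Z, Z))))))
  →14  S(S(add(mul(Z, Z), mul(add(Z, SZ), add(add(Z, SZ), mul(Z, Z))))))
  →15  S(S(add(Z, mul(add(Z, SZ), add(add(Z, SZ), mul(Z, Z))))))
  →16  S(S(mul(add(Z, SZ), add(add(Z, SZ), mul(Z, Z)))))
  →17  S(S(mul(SZ, add(add(Z, SZ), mul(Z, Z)))))
  →18  S(S(add(add(add(Z, SZ), mul(Z, Z)), mul(Z, add(add(Z, SZ), mul(Z, Z))))))
  →19  S(S(add(add(SZ, mul(Z, Z)), mul(Z, add(add(Z, SZ), mul(Z, Z))))))
  →20  S(S(add(S(add(Z, mul(Z, Z))), mul(Z, add(add(Z, SZ), mul(Z, Z))))))
  →21  S(S(S(add(add(Z, mul(Z, Z)), mul(Z, add(add(Z, SZ), mul(Z, Z)))))))
  →22  S(S(S(add(mul(Z, Z), mul(Z, add(add(Z, SZ), mul(Z, Z)))))))
  →23  S(S(S(add(Z, mul(Z, add(add(Z, SZ), mul(Z, Z)))))))
  →24  S(S(S(mul(Z, add(add(Z, SZ), mul(Z, Z))))))
  →25  SSSZ

Term B:
  start: mul(SZ, add(SZ, SSZ))
  →1  add(add(SZ, SSZ), mul(Z, add(SZ, SSZ)))
  →2  add(S(add(Z, SSZ)), mul(Z, add(SZ, SSZ)))
  →3  S(add(add(Z, SSZ), mul(Z, add(SZ, SSZ))))
  →4  S(add(SSZ, mul(Z, add(SZ, SSZ))))
  →5  S(S(add(SZ, mul(Z, add(SZ, SSZ)))))
  →6  S(S(S(add(Z, mul(Z, add(SZ, SSZ))))))
  →7  S(S(S(mul(Z, add(SZ, SSZ)))))
  →8  SSSZ

Answer: SAME — A ⇓ SSSZ, B ⇓ SSSZ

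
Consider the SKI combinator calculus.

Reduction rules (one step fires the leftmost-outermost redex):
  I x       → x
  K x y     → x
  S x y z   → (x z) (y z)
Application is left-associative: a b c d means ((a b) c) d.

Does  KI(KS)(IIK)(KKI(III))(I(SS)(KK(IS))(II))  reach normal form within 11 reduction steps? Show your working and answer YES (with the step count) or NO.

Answer: YES — reaches normal form KI in 8 ≤ 11 steps

Derivation:
  start: KI(KS)(IIK)(KKI(III))(I(SS)(KK(IS))(II))
  [1] I(IIK)(KKI(III))(I(SS)(KK(IS))(II))
  [2] IIK(KKI(III))(I(SS)(KK(IS))(II))
  [3] IK(KKI(III))(I(SS)(KK(IS))(II))
  [4] K(KKI(III))(I(SS)(KK(IS))(II))
  [5] KKI(III)
  [6] K(III)
  [7] K(II)
  [8] KI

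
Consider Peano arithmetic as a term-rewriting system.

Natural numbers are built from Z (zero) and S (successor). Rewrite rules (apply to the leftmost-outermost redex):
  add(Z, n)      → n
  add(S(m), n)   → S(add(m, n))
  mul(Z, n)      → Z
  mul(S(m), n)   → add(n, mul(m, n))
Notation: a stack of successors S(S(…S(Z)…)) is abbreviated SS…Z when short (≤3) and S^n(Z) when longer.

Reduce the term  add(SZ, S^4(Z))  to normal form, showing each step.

Answer: normal form = S^5(Z)  (in 2 steps)

Reduction:
  start: add(SZ, S^4(Z))
  →1  S(add(Z, S^4(Z)))
  →2  S^5(Z)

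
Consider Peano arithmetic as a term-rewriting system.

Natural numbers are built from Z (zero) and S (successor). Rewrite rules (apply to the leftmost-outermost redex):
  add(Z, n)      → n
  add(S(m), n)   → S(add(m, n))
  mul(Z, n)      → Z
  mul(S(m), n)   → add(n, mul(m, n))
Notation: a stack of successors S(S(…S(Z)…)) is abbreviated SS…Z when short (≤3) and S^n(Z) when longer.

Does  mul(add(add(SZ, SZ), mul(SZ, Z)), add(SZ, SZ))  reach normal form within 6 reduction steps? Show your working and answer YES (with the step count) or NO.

Answer: NO — after 6 steps the term is S(add(SZ, mul(add(add(Z, SZ), mul(SZ, Z)), add(SZ, SZ)))), not yet normal

Derivation:
  start: mul(add(add(SZ, SZ), mul(SZ, Z)), add(SZ, SZ))
  step 1: mul(add(S(add(Z, SZ)), mul(SZ, Z)), add(SZ, SZ))
  step 2: mul(S(add(add(Z, SZ), mul(SZ, Z))), add(SZ, SZ))
  step 3: add(add(SZ, SZ), mul(add(add(Z, SZ), mul(SZ, Z)), add(SZ, SZ)))
  step 4: add(S(add(Z, SZ)), mul(add(add(Z, SZ), mul(SZ, Z)), add(SZ, SZ)))
  step 5: S(add(add(Z, SZ), mul(add(add(Z, SZ), mul(SZ, Z)), add(SZ, SZ))))
  step 6: S(add(SZ, mul(add(add(Z, SZ), mul(SZ, Z)), add(SZ, SZ))))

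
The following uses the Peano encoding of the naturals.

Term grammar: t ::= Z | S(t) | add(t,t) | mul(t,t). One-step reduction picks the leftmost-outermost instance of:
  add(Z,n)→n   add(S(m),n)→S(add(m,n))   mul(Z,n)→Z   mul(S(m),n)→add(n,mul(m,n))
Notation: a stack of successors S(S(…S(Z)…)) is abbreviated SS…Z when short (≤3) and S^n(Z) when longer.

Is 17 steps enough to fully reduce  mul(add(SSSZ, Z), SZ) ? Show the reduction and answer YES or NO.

Answer: YES — reaches normal form SSSZ in 14 ≤ 17 steps

Working:
  start: mul(add(SSSZ, Z), SZ)
  →1  mul(S(add(SSZ, Z)), SZ)
  →2  add(SZ, mul(add(SSZ, Z), SZ))
  →3  S(add(Z, mul(add(SSZ, Z), SZ)))
  →4  S(mul(add(SSZ, Z), SZ))
  →5  S(mul(S(add(SZ, Z)), SZ))
  →6  S(add(SZ, mul(add(SZ, Z), SZ)))
  →7  S(S(add(Z, mul(add(SZ, Z), SZ))))
  →8  S(S(mul(add(SZ, Z), SZ)))
  →9  S(S(mul(S(add(Z, Z)), SZ)))
  →10  S(S(add(SZ, mul(add(Z, Z), SZ))))
  →11  S(S(S(add(Z, mul(add(Z, Z), SZ)))))
  →12  S(S(S(mul(add(Z, Z), SZ))))
  →13  S(S(S(mul(Z, SZ))))
  →14  SSSZ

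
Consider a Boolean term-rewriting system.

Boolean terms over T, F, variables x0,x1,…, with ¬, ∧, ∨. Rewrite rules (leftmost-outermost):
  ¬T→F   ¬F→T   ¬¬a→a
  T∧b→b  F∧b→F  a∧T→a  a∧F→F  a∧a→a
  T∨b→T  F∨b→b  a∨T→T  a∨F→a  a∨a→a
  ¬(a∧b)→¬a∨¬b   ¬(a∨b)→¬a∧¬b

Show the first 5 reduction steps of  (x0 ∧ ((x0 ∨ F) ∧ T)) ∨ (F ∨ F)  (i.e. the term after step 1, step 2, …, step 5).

  start: (x0 ∧ ((x0 ∨ F) ∧ T)) ∨ (F ∨ F)
  [1] (x0 ∧ (x0 ∨ F)) ∨ (F ∨ F)
  [2] (x0 ∧ x0) ∨ (F ∨ F)
  [3] x0 ∨ (F ∨ F)
  [4] x0 ∨ F
  [5] x0

Answer: after 5 steps: x0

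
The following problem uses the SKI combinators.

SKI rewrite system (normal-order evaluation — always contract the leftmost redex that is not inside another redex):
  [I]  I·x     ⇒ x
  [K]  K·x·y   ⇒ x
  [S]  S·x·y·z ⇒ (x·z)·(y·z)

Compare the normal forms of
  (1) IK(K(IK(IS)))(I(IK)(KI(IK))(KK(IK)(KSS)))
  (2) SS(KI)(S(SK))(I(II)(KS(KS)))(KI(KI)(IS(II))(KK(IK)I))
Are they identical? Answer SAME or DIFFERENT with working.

Term A:
  start: IK(K(IK(IS)))(I(IK)(KI(IK))(KK(IK)(KSS)))
  [1] K(K(IK(IS)))(I(IK)(KI(IK))(KK(IK)(KSS)))
  [2] K(IK(IS))
  [3] K(K(IS))
  [4] K(KS)

Term B:
  start: SS(KI)(S(SK))(I(II)(KS(KS)))(KI(KI)(IS(II))(KK(IK)I))
  [1] S(S(SK))(KI(S(SK)))(I(II)(KS(KS)))(KI(KI)(IS(II))(KK(IK)I))
  [2] S(SK)(I(II)(KS(KS)))(KI(S(SK))(I(II)(KS(KS))))(KI(KI)(IS(II))(KK(IK)I))
  [3] SK(KI(S(SK))(I(II)(KS(KS))))(I(II)(KS(KS))(KI(S(SK))(I(II)(KS(KS)))))(KI(KI)(IS(II))(KK(IK)I))
  [4] K(I(II)(KS(KS))(KI(S(SK))(I(II)(KS(KS)))))(KI(S(SK))(I(II)(KS(KS)))(I(II)(KS(KS))(KI(S(SK))(I(II)(KS(KS))))))(KI(KI)(IS(II))(KK(IK)I))
  [5] I(II)(KS(KS))(KI(S(SK))(I(II)(KS(KS))))(KI(KI)(IS(II))(KK(IK)I))
  [6] II(KS(KS))(KI(S(SK))(I(II)(KS(KS))))(KI(KI)(IS(II))(KK(IK)I))
  [7] I(KS(KS))(KI(S(SK))(I(II)(KS(KS))))(KI(KI)(IS(II))(KK(IK)I))
  [8] KS(KS)(KI(S(SK))(I(II)(KS(KS))))(KI(KI)(IS(II))(KK(IK)I))
  [9] S(KI(S(SK))(I(II)(KS(KS))))(KI(KI)(IS(II))(KK(IK)I))
  [10] S(I(I(II)(KS(KS))))(KI(KI)(IS(II))(KK(IK)I))
  [11] S(I(II)(KS(KS)))(KI(KI)(IS(II))(KK(IK)I))
  [12] S(II(KS(KS)))(KI(KI)(IS(II))(KK(IK)I))
  [13] S(I(KS(KS)))(KI(KI)(IS(II))(KK(IK)I))
  [14] S(KS(KS))(KI(KI)(IS(II))(KK(IK)I))
  [15] SS(KI(KI)(IS(II))(KK(IK)I))
  [16] SS(I(IS(II))(KK(IK)I))
  [17] SS(IS(II)(KK(IK)I))
  [18] SS(S(II)(KK(IK)I))
  [19] SS(SI(KK(IK)I))
  [20] SS(SI(KI))

Answer: DIFFERENT — A ⇓ K(KS), B ⇓ SS(SI(KI))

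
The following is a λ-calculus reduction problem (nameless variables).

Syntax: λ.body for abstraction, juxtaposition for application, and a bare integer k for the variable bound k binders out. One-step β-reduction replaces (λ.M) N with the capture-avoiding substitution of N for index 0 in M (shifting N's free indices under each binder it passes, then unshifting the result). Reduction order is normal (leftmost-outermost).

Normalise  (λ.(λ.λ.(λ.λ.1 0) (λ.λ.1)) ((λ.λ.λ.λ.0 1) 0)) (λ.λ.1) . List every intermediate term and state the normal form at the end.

  start: (λ.(λ.λ.(λ.λ.1 0) (λ.λ.1)) ((λ.λ.λ.λ.0 1) 0)) (λ.λ.1)
  →1  (λ.λ.(λ.λ.1 0) (λ.λ.1)) ((λ.λ.λ.λ.0 1) (λ.λ.1))
  →2  λ.(λ.λ.1 0) (λ.λ.1)
  →3  λ.λ.(λ.λ.1) 0
  →4  λ.λ.λ.1

Answer: normal form = λ.λ.λ.1  (in 4 steps)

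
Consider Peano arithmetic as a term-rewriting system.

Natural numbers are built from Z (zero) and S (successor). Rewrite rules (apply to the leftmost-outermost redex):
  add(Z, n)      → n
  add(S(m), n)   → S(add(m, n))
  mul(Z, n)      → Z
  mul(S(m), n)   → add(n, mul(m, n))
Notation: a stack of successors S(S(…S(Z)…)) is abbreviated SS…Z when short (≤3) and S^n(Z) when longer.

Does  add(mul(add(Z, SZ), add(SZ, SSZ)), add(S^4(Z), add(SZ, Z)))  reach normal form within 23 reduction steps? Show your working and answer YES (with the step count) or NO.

Answer: YES — reaches normal form S^8(Z) in 20 ≤ 23 steps

Reduction:
  start: add(mul(add(Z, SZ), add(SZ, SSZ)), add(S^4(Z), add(SZ, Z)))
  →1  add(mul(SZ, add(SZ, SSZ)), add(S^4(Z), add(SZ, Z)))
  →2  add(add(add(SZ, SSZ), mul(Z, add(SZ, SSZ))), add(S^4(Z), add(SZ, Z)))
  →3  add(add(S(add(Z, SSZ)), mul(Z, add(SZ, SSZ))), add(S^4(Z), add(SZ, Z)))
  →4  add(S(add(add(Z, SSZ), mul(Z, add(SZ, SSZ)))), add(S^4(Z), add(SZ, Z)))
  →5  S(add(add(add(Z, SSZ), mul(Z, add(SZ, SSZ))), add(S^4(Z), add(SZ, Z))))
  →6  S(add(add(SSZ, mul(Z, add(SZ, SSZ))), add(S^4(Z), add(SZ, Z))))
  →7  S(add(S(add(SZ, mul(Z, add(SZ, SSZ)))), add(S^4(Z), add(SZ, Z))))
  →8  S(S(add(add(SZ, mul(Z, add(SZ, SSZ))), add(S^4(Z), add(SZ, Z)))))
  →9  S(S(add(S(add(Z, mul(Z, add(SZ, SSZ)))), add(S^4(Z), add(SZ, Z)))))
  →10  S(S(S(add(add(Z, mul(Z, add(SZ, SSZ))), add(S^4(Z), add(SZ, Z))))))
  →11  S(S(S(add(mul(Z, add(SZ, SSZ)), add(S^4(Z), add(SZ, Z))))))
  →12  S(S(S(add(Z, add(S^4(Z), add(SZ, Z))))))
  →13  S(S(S(add(S^4(Z), add(SZ, Z)))))
  →14  S(S(S(S(add(SSSZ, add(SZ, Z))))))
  →15  S(S(S(S(S(add(SSZ, add(SZ, Z)))))))
  →16  S(S(S(S(S(S(add(SZ, add(SZ, Z))))))))
  →17  S(S(S(S(S(S(S(add(Z, add(SZ, Z)))))))))
  →18  S(S(S(S(S(S(S(add(SZ, Z))))))))
  →19  S(S(S(S(S(S(S(S(add(Z, Z)))))))))
  →20  S^8(Z)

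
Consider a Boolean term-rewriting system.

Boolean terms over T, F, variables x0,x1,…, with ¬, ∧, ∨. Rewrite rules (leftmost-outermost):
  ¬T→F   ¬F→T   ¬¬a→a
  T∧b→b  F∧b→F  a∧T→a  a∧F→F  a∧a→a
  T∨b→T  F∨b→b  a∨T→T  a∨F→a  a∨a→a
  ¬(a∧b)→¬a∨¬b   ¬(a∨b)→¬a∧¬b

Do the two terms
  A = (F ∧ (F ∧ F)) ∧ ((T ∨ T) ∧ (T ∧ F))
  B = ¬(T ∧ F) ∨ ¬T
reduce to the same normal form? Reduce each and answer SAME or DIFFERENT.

Answer: DIFFERENT — A ⇓ F, B ⇓ T

Reduction:
Term A:
  start: (F ∧ (F ∧ F)) ∧ ((T ∨ T) ∧ (T ∧ F))
  [1] F ∧ ((T ∨ T) ∧ (T ∧ F))
  [2] F

Term B:
  start: ¬(T ∧ F) ∨ ¬T
  [1] (¬T ∨ ¬F) ∨ ¬T
  [2] (F ∨ ¬F) ∨ ¬T
  [3] ¬F ∨ ¬T
  [4] T ∨ ¬T
  [5] T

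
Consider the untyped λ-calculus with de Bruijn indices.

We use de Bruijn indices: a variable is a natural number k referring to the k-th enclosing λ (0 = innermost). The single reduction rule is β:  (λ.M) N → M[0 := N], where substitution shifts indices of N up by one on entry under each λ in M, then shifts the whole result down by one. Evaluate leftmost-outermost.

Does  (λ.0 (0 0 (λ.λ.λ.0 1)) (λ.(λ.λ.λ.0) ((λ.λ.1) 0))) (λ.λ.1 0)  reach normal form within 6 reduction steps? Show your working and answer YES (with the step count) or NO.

Answer: NO — after 6 steps the term is (λ.(λ.λ.λ.0 1) 0) (λ.(λ.λ.λ.0) ((λ.λ.1) 0)), not yet normal

Derivation:
  start: (λ.0 (0 0 (λ.λ.λ.0 1)) (λ.(λ.λ.λ.0) ((λ.λ.1) 0))) (λ.λ.1 0)
  [1] (λ.λ.1 0) ((λ.λ.1 0) (λ.λ.1 0) (λ.λ.λ.0 1)) (λ.(λ.λ.λ.0) ((λ.λ.1) 0))
  [2] (λ.(λ.λ.1 0) (λ.λ.1 0) (λ.λ.λ.0 1) 0) (λ.(λ.λ.λ.0) ((λ.λ.1) 0))
  [3] (λ.λ.1 0) (λ.λ.1 0) (λ.λ.λ.0 1) (λ.(λ.λ.λ.0) ((λ.λ.1) 0))
  [4] (λ.(λ.λ.1 0) 0) (λ.λ.λ.0 1) (λ.(λ.λ.λ.0) ((λ.λ.1) 0))
  [5] (λ.λ.1 0) (λ.λ.λ.0 1) (λ.(λ.λ.λ.0) ((λ.λ.1) 0))
  [6] (λ.(λ.λ.λ.0 1) 0) (λ.(λ.λ.λ.0) ((λ.λ.1) 0))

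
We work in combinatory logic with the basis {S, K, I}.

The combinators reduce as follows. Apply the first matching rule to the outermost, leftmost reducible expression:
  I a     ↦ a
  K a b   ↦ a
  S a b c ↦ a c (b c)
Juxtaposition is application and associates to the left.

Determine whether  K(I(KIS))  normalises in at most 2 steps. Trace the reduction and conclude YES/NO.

Answer: YES — reaches normal form KI in 2 ≤ 2 steps

Reduction:
  start: K(I(KIS))
  step 1: K(KIS)
  step 2: KI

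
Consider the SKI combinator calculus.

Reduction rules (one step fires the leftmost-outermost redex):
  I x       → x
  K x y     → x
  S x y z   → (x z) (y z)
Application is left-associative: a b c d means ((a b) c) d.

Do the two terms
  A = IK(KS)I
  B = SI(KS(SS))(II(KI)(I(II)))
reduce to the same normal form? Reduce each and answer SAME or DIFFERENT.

Term A:
  start: IK(KS)I
  step 1: K(KS)I
  step 2: KS

Term B:
  start: SI(KS(SS))(II(KI)(I(II)))
  step 1: I(II(KI)(I(II)))(KS(SS)(II(KI)(I(II))))
  step 2: II(KI)(I(II))(KS(SS)(II(KI)(I(II))))
  step 3: I(KI)(I(II))(KS(SS)(II(KI)(I(II))))
  step 4: KI(I(II))(KS(SS)(II(KI)(I(II))))
  step 5: I(KS(SS)(II(KI)(I(II))))
  step 6: KS(SS)(II(KI)(I(II)))
  step 7: S(II(KI)(I(II)))
  step 8: S(I(KI)(I(II)))
  step 9: S(KI(I(II)))
  step 10: SI

Answer: DIFFERENT — A ⇓ KS, B ⇓ SI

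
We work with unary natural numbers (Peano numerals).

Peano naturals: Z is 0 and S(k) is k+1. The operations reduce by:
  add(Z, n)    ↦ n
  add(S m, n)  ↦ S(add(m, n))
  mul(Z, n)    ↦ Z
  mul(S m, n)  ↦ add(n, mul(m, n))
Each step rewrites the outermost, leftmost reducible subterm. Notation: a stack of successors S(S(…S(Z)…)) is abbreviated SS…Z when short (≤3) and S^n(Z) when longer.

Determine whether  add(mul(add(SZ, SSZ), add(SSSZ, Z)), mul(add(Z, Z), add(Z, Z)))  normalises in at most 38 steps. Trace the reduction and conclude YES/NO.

  start: add(mul(add(SZ, SSZ), add(SSSZ, Z)), mul(add(Z, Z), add(Z, Z)))
  step 1: add(mul(S(add(Z, SSZ)), add(SSSZ, Z)), mul(add(Z, Z), add(Z, Z)))
  step 2: add(add(add(SSSZ, Z), mul(add(Z, SSZ), add(SSSZ, Z))), mul(add(Z, Z), add(Z, Z)))
  step 3: add(add(S(add(SSZ, Z)), mul(add(Z, SSZ), add(SSSZ, Z))), mul(add(Z, Z), add(Z, Z)))
  step 4: add(S(add(add(SSZ, Z), mul(add(Z, SSZ), add(SSSZ, Z)))), mul(add(Z, Z), add(Z, Z)))
  step 5: S(add(add(add(SSZ, Z), mul(add(Z, SSZ), add(SSSZ, Z))), mul(add(Z, Z), add(Z, Z))))
  step 6: S(add(add(S(add(SZ, Z)), mul(add(Z, SSZ), add(SSSZ, Z))), mul(add(Z, Z), add(Z, Z))))
  step 7: S(add(S(add(add(SZ, Z), mul(add(Z, SSZ), add(SSSZ, Z)))), mul(add(Z, Z), add(Z, Z))))
  step 8: S(S(add(add(add(SZ, Z), mul(add(Z, SSZ), add(SSSZ, Z))), mul(add(Z, Z), add(Z, Z)))))
  step 9: S(S(add(add(S(add(Z, Z)), mul(add(Z, SSZ), add(SSSZ, Z))), mul(add(Z, Z), add(Z, Z)))))
  step 10: S(S(add(S(add(add(Z, Z), mul(add(Z, SSZ), add(SSSZ, Z)))), mul(add(Z, Z), add(Z, Z)))))
  step 11: S(S(S(add(add(add(Z, Z), mul(add(Z, SSZ), add(SSSZ, Z))), mul(add(Z, Z), add(Z, Z))))))
  step 12: S(S(S(add(add(Z, mul(add(Z, SSZ), add(SSSZ, Z))), mul(add(Z, Z), add(Z, Z))))))
  step 13: S(S(S(add(mul(add(Z, SSZ), add(SSSZ, Z)), mul(add(Z, Z), add(Z, Z))))))
  step 14: S(S(S(add(mul(SSZ, add(SSSZ, Z)), mul(add(Z, Z), add(Z, Z))))))
  step 15: S(S(S(add(add(add(SSSZ, Z), mul(SZ, add(SSSZ, Z))), mul(add(Z, Z), add(Z, Z))))))
  step 16: S(S(S(add(add(S(add(SSZ, Z)), mul(SZ, add(SSSZ, Z))), mul(add(Z, Z), add(Z, Z))))))
  step 17: S(S(S(add(S(add(add(SSZ, Z), mul(SZ, add(SSSZ, Z)))), mul(add(Z, Z), add(Z, Z))))))
  step 18: S(S(S(S(add(add(add(SSZ, Z), mul(SZ, add(SSSZ, Z))), mul(add(Z, Z), add(Z, Z)))))))
  step 19: S(S(S(S(add(add(S(add(SZ, Z)), mul(SZ, add(SSSZ, Z))), mul(add(Z, Z), add(Z, Z)))))))
  step 20: S(S(S(S(add(S(add(add(SZ, Z), mul(SZ, add(SSSZ, Z)))), mul(add(Z, Z), add(Z, Z)))))))
  step 21: S(S(S(S(S(add(add(add(SZ, Z), mul(SZ, add(SSSZ, Z))), mul(add(Z, Z), add(Z, Z))))))))
  step 22: S(S(S(S(S(add(add(S(add(Z, Z)), mul(SZ, add(SSSZ, Z))), mul(add(Z, Z), add(Z, Z))))))))
  step 23: S(S(S(S(S(add(S(add(add(Z, Z), mul(SZ, add(SSSZ, Z)))), mul(add(Z, Z), add(Z, Z))))))))
  step 24: S(S(S(S(S(S(add(add(add(Z, Z), mul(SZ, add(SSSZ, Z))), mul(add(Z, Z), add(Z, Z)))))))))
  step 25: S(S(S(S(S(S(add(add(Z, mul(SZ, add(SSSZ, Z))), mul(add(Z, Z), add(Z, Z)))))))))
  step 26: S(S(S(S(S(S(add(mul(SZ, add(SSSZ, Z)), mul(add(Z, Z), add(Z, Z)))))))))
  step 27: S(S(S(S(S(S(add(add(add(SSSZ, Z), mul(Z, add(SSSZ, Z))), mul(add(Z, Z), add(Z, Z)))))))))
  step 28: S(S(S(S(S(S(add(add(S(add(SSZ, Z)), mul(Z, add(SSSZ, Z))), mul(add(Z, Z), add(Z, Z)))))))))
  step 29: S(S(S(S(S(S(add(S(add(add(SSZ, Z), mul(Z, add(SSSZ, Z)))), mul(add(Z, Z), add(Z, Z)))))))))
  step 30: S(S(S(S(S(S(S(add(add(add(SSZ, Z), mul(Z, add(SSSZ, Z))), mul(add(Z, Z), add(Z, Z))))))))))
  step 31: S(S(S(S(S(S(S(add(add(S(add(SZ, Z)), mul(Z, add(SSSZ, Z))), mul(add(Z, Z), add(Z, Z))))))))))
  step 32: S(S(S(S(S(S(S(add(S(add(add(SZ, Z), mul(Z, add(SSSZ, Z)))), mul(add(Z, Z), add(Z, Z))))))))))
  step 33: S(S(S(S(S(S(S(S(add(add(add(SZ, Z), mul(Z, add(SSSZ, Z))), mul(add(Z, Z), add(Z, Z)))))))))))
  step 34: S(S(S(S(S(S(S(S(add(add(S(add(Z, Z)), mul(Z, add(SSSZ, Z))), mul(add(Z, Z), add(Z, Z)))))))))))
  step 35: S(S(S(S(S(S(S(S(add(S(add(add(Z, Z), mul(Z, add(SSSZ, Z)))), mul(add(Z, Z), add(Z, Z)))))))))))
  step 36: S(S(S(S(S(S(S(S(S(add(add(add(Z, Z), mul(Z, add(SSSZ, Z))), mul(add(Z, Z), add(Z, Z))))))))))))
  step 37: S(S(S(S(S(S(S(S(S(add(add(Z, mul(Z, add(SSSZ, Z))), mul(add(Z, Z), add(Z, Z))))))))))))
  step 38: S(S(S(S(S(S(S(S(S(add(mul(Z, add(SSSZ, Z)), mul(add(Z, Z), add(Z, Z))))))))))))

Answer: NO — after 38 steps the term is S(S(S(S(S(S(S(S(S(add(mul(Z, add(SSSZ, Z)), mul(add(Z, Z), add(Z, Z)))))))))))), not yet normal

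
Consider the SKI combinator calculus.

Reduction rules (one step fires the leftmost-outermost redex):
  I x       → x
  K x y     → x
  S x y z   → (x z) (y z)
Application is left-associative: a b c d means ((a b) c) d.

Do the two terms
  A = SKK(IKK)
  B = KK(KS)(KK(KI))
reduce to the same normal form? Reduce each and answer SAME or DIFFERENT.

Answer: SAME — A ⇓ KK, B ⇓ KK

Working:
Term A:
  start: SKK(IKK)
  →1  K(IKK)(K(IKK))
  →2  IKK
  →3  KK

Term B:
  start: KK(KS)(KK(KI))
  →1  K(KK(KI))
  →2  KK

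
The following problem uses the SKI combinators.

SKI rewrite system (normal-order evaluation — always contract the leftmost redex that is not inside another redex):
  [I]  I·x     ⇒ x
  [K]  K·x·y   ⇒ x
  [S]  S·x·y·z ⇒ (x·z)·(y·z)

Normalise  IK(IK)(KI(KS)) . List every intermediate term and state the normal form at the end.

Answer: normal form = K  (in 3 steps)

Derivation:
  start: IK(IK)(KI(KS))
  step 1: K(IK)(KI(KS))
  step 2: IK
  step 3: K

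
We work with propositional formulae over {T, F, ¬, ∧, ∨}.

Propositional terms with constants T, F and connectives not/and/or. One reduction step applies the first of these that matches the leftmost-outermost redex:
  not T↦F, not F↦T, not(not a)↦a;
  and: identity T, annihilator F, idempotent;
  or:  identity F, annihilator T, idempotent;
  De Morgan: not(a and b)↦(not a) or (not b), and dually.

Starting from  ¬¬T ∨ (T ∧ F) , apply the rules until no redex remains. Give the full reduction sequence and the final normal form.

Answer: normal form = T  (in 2 steps)

Working:
  start: ¬¬T ∨ (T ∧ F)
  →1  T ∨ (T ∧ F)
  →2  T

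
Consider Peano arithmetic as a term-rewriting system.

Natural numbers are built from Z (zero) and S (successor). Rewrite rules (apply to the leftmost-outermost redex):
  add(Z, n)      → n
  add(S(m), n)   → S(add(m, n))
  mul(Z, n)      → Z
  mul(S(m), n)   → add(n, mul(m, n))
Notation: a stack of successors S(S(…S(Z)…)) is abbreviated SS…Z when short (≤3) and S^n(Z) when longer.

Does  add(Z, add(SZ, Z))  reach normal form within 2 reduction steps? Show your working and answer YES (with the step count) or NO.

Answer: NO — after 2 steps the term is S(add(Z, Z)), not yet normal

Reduction:
  start: add(Z, add(SZ, Z))
  step 1: add(SZ, Z)
  step 2: S(add(Z, Z))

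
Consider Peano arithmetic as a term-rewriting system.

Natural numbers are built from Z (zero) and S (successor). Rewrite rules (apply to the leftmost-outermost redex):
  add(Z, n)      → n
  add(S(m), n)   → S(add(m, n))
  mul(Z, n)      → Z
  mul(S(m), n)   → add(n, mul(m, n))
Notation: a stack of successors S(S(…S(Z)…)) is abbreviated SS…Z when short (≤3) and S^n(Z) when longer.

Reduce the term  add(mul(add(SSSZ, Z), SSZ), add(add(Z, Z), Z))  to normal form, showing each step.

  start: add(mul(add(SSSZ, Z), SSZ), add(add(Z, Z), Z))
  step 1: add(mul(S(add(SSZ, Z)), SSZ), add(add(Z, Z), Z))
  step 2: add(add(SSZ, mul(add(SSZ, Z), SSZ)), add(add(Z, Z), Z))
  step 3: add(S(add(SZ, mul(add(SSZ, Z), SSZ))), add(add(Z, Z), Z))
  step 4: S(add(add(SZ, mul(add(SSZ, Z), SSZ)), add(add(Z, Z), Z)))
  step 5: S(add(S(add(Z, mul(add(SSZ, Z), SSZ))), add(add(Z, Z), Z)))
  step 6: S(S(add(add(Z, mul(add(SSZ, Z), SSZ)), add(add(Z, Z), Z))))
  step 7: S(S(add(mul(add(SSZ, Z), SSZ), add(add(Z, Z), Z))))
  step 8: S(S(add(mul(S(add(SZ, Z)), SSZ), add(add(Z, Z), Z))))
  step 9: S(S(add(add(SSZ, mul(add(SZ, Z), SSZ)), add(add(Z, Z), Z))))
  step 10: S(S(add(S(add(SZ, mul(add(SZ, Z), SSZ))), add(add(Z, Z), Z))))
  step 11: S(S(S(add(add(SZ, mul(add(SZ, Z), SSZ)), add(add(Z, Z), Z)))))
  step 12: S(S(S(add(S(add(Z, mul(add(SZ, Z), SSZ))), add(add(Z, Z), Z)))))
  step 13: S(S(S(S(add(add(Z, mul(add(SZ, Z), SSZ)), add(add(Z, Z), Z))))))
  step 14: S(S(S(S(add(mul(add(SZ, Z), SSZ), add(add(Z, Z), Z))))))
  step 15: S(S(S(S(add(mul(S(add(Z, Z)), SSZ), add(add(Z, Z), Z))))))
  step 16: S(S(S(S(add(add(SSZ, mul(add(Z, Z), SSZ)), add(add(Z, Z), Z))))))
  step 17: S(S(S(S(add(S(add(SZ, mul(add(Z, Z), SSZ))), add(add(Z, Z), Z))))))
  step 18: S(S(S(S(S(add(add(SZ, mul(add(Z, Z), SSZ)), add(add(Z, Z), Z)))))))
  step 19: S(S(S(S(S(add(S(add(Z, mul(add(Z, Z), SSZ))), add(add(Z, Z), Z)))))))
  step 20: S(S(S(S(S(S(add(add(Z, mul(add(Z, Z), SSZ)), add(add(Z, Z), Z))))))))
  step 21: S(S(S(S(S(S(add(mul(add(Z, Z), SSZ), add(add(Z, Z), Z))))))))
  step 22: S(S(S(S(S(S(add(mul(Z, SSZ), add(add(Z, Z), Z))))))))
  step 23: S(S(S(S(S(S(add(Z, add(add(Z, Z), Z))))))))
  step 24: S(S(S(S(S(S(add(add(Z, Z), Z)))))))
  step 25: S(S(S(S(S(S(add(Z, Z)))))))
  step 26: S^6(Z)

Answer: normal form = S^6(Z)  (in 26 steps)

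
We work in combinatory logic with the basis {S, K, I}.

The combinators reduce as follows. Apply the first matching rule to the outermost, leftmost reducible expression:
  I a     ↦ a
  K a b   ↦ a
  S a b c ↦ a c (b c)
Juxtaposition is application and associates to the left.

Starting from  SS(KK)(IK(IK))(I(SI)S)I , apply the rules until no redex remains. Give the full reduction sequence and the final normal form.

Answer: normal form = K(SIS)  (in 8 steps)

Derivation:
  start: SS(KK)(IK(IK))(I(SI)S)I
  step 1: S(IK(IK))(KK(IK(IK)))(I(SI)S)I
  step 2: IK(IK)(I(SI)S)(KK(IK(IK))(I(SI)S))I
  step 3: K(IK)(I(SI)S)(KK(IK(IK))(I(SI)S))I
  step 4: IK(KK(IK(IK))(I(SI)S))I
  step 5: K(KK(IK(IK))(I(SI)S))I
  step 6: KK(IK(IK))(I(SI)S)
  step 7: K(I(SI)S)
  step 8: K(SIS)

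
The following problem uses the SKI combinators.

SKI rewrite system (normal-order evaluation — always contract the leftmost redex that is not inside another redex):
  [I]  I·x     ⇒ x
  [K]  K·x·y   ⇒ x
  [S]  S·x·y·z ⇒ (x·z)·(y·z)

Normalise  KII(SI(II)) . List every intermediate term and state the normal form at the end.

Answer: normal form = SII  (in 3 steps)

Reduction:
  start: KII(SI(II))
  [1] I(SI(II))
  [2] SI(II)
  [3] SII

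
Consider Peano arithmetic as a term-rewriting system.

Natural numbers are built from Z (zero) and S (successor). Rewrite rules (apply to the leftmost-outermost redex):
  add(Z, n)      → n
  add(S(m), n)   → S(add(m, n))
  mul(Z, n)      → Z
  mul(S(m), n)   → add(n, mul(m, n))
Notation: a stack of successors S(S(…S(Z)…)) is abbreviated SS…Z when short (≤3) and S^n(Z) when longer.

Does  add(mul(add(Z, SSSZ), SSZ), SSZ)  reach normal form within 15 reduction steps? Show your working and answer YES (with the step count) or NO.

Answer: NO — after 15 steps the term is S(S(S(S(add(S(add(SZ, mul(Z, SSZ))), SSZ))))), not yet normal

Derivation:
  start: add(mul(add(Z, SSSZ), SSZ), SSZ)
  →1  add(mul(SSSZ, SSZ), SSZ)
  →2  add(add(SSZ, mul(SSZ, SSZ)), SSZ)
  →3  add(S(add(SZ, mul(SSZ, SSZ))), SSZ)
  →4  S(add(add(SZ, mul(SSZ, SSZ)), SSZ))
  →5  S(add(S(add(Z, mul(SSZ, SSZ))), SSZ))
  →6  S(S(add(add(Z, mul(SSZ, SSZ)), SSZ)))
  →7  S(S(add(mul(SSZ, SSZ), SSZ)))
  →8  S(S(add(add(SSZ, mul(SZ, SSZ)), SSZ)))
  →9  S(S(add(S(add(SZ, mul(SZ, SSZ))), SSZ)))
  →10  S(S(S(add(add(SZ, mul(SZ, SSZ)), SSZ))))
  →11  S(S(S(add(S(add(Z, mul(SZ, SSZ))), SSZ))))
  →12  S(S(S(S(add(add(Z, mul(SZ, SSZ)), SSZ)))))
  →13  S(S(S(S(add(mul(SZ, SSZ), SSZ)))))
  →14  S(S(S(S(add(add(SSZ, mul(Z, SSZ)), SSZ)))))
  →15  S(S(S(S(add(S(add(SZ, mul(Z, SSZ))), SSZ)))))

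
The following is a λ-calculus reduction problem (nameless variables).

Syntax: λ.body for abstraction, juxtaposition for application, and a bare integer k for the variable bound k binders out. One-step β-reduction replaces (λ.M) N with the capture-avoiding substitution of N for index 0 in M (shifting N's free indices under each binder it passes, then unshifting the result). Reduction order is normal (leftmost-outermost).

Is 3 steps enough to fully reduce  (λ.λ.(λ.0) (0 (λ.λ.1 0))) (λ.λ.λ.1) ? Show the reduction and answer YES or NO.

Answer: YES — reaches normal form λ.0 (λ.λ.1 0) in 2 ≤ 3 steps

Working:
  start: (λ.λ.(λ.0) (0 (λ.λ.1 0))) (λ.λ.λ.1)
  step 1: λ.(λ.0) (0 (λ.λ.1 0))
  step 2: λ.0 (λ.λ.1 0)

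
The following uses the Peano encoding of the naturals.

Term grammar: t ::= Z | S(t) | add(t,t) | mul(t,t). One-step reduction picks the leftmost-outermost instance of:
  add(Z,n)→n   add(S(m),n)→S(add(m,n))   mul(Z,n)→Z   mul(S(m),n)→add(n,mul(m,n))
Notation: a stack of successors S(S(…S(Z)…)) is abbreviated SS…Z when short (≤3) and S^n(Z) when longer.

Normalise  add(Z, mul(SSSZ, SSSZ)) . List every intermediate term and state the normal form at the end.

  start: add(Z, mul(SSSZ, SSSZ))
  [1] mul(SSSZ, SSSZ)
  [2] add(SSSZ, mul(SSZ, SSSZ))
  [3] S(add(SSZ, mul(SSZ, SSSZ)))
  [4] S(S(add(SZ, mul(SSZ, SSSZ))))
  [5] S(S(S(add(Z, mul(SSZ, SSSZ)))))
  [6] S(S(S(mul(SSZ, SSSZ))))
  [7] S(S(S(add(SSSZ, mul(SZ, SSSZ)))))
  [8] S(S(S(S(add(SSZ, mul(SZ, SSSZ))))))
  [9] S(S(S(S(S(add(SZ, mul(SZ, SSSZ)))))))
  [10] S(S(S(S(S(S(add(Z, mul(SZ, SSSZ))))))))
  [11] S(S(S(S(S(S(mul(SZ, SSSZ)))))))
  [12] S(S(S(S(S(S(add(SSSZ, mul(Z, SSSZ))))))))
  [13] S(S(S(S(S(S(S(add(SSZ, mul(Z, SSSZ)))))))))
  [14] S(S(S(S(S(S(S(S(add(SZ, mul(Z, SSSZ))))))))))
  [15] S(S(S(S(S(S(S(S(S(add(Z, mul(Z, SSSZ)))))))))))
  [16] S(S(S(S(S(S(S(S(S(mul(Z, SSSZ))))))))))
  [17] S^9(Z)

Answer: normal form = S^9(Z)  (in 17 steps)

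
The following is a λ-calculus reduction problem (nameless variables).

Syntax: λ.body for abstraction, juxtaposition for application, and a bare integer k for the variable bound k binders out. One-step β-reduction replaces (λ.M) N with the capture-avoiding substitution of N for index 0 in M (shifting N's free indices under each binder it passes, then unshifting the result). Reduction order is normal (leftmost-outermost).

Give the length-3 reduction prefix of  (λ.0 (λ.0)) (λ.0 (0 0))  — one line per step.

Answer: after 3 steps: (λ.0) (λ.0)

Working:
  start: (λ.0 (λ.0)) (λ.0 (0 0))
  →1  (λ.0 (0 0)) (λ.0)
  →2  (λ.0) ((λ.0) (λ.0))
  →3  (λ.0) (λ.0)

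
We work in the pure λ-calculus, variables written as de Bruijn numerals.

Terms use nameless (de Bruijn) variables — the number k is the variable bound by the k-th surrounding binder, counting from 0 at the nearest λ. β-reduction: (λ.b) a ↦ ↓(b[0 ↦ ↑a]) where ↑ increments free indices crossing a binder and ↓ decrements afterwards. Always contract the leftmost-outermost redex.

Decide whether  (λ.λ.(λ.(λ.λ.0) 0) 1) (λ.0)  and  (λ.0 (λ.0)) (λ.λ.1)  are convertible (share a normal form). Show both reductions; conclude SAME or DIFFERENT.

Term A:
  start: (λ.λ.(λ.(λ.λ.0) 0) 1) (λ.0)
  step 1: λ.(λ.(λ.λ.0) 0) (λ.0)
  step 2: λ.(λ.λ.0) (λ.0)
  step 3: λ.λ.0

Term B:
  start: (λ.0 (λ.0)) (λ.λ.1)
  step 1: (λ.λ.1) (λ.0)
  step 2: λ.λ.0

Answer: SAME — A ⇓ λ.λ.0, B ⇓ λ.λ.0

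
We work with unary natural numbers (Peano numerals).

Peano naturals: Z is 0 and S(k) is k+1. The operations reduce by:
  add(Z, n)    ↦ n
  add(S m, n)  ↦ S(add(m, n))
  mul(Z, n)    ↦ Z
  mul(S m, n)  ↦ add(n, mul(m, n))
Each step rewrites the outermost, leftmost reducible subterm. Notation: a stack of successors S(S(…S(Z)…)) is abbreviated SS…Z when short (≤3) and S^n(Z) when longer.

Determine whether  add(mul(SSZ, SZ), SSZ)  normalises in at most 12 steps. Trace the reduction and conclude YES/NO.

  start: add(mul(SSZ, SZ), SSZ)
  [1] add(add(SZ, mul(SZ, SZ)), SSZ)
  [2] add(S(add(Z, mul(SZ, SZ))), SSZ)
  [3] S(add(add(Z, mul(SZ, SZ)), SSZ))
  [4] S(add(mul(SZ, SZ), SSZ))
  [5] S(add(add(SZ, mul(Z, SZ)), SSZ))
  [6] S(add(S(add(Z, mul(Z, SZ))), SSZ))
  [7] S(S(add(add(Z, mul(Z, SZ)), SSZ)))
  [8] S(S(add(mul(Z, SZ), SSZ)))
  [9] S(S(add(Z, SSZ)))
  [10] S^4(Z)

Answer: YES — reaches normal form S^4(Z) in 10 ≤ 12 steps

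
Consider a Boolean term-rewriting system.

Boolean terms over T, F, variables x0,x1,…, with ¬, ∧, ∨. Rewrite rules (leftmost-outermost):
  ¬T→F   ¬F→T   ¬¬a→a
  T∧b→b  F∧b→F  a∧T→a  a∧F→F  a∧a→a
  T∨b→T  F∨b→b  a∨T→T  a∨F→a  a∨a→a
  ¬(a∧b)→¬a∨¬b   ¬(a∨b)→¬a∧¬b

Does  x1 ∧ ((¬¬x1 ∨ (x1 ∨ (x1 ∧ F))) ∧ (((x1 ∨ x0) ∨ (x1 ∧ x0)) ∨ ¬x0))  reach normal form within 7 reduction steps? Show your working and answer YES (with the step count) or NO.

Answer: YES — reaches normal form x1 ∧ (x1 ∧ (((x1 ∨ x0) ∨ (x1 ∧ x0)) ∨ ¬x0)) in 4 ≤ 7 steps

Reduction:
  start: x1 ∧ ((¬¬x1 ∨ (x1 ∨ (x1 ∧ F))) ∧ (((x1 ∨ x0) ∨ (x1 ∧ x0)) ∨ ¬x0))
  step 1: x1 ∧ ((x1 ∨ (x1 ∨ (x1 ∧ F))) ∧ (((x1 ∨ x0) ∨ (x1 ∧ x0)) ∨ ¬x0))
  step 2: x1 ∧ ((x1 ∨ (x1 ∨ F)) ∧ (((x1 ∨ x0) ∨ (x1 ∧ x0)) ∨ ¬x0))
  step 3: x1 ∧ ((x1 ∨ x1) ∧ (((x1 ∨ x0) ∨ (x1 ∧ x0)) ∨ ¬x0))
  step 4: x1 ∧ (x1 ∧ (((x1 ∨ x0) ∨ (x1 ∧ x0)) ∨ ¬x0))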